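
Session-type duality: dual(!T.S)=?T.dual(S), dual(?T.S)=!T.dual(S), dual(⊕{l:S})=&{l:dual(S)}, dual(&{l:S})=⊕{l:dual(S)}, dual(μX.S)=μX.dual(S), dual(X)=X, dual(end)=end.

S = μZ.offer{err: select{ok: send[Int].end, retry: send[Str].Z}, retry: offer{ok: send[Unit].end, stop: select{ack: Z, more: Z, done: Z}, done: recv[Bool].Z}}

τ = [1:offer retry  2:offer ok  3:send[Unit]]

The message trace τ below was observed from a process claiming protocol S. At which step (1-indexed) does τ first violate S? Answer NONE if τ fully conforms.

@1 offer retry  ok  residual = offer{ok: send[Unit].end, stop: select{ack: μZ.…, more: μZ.…, done: μZ.…}, done: recv[Bool].μZ.…}
@2 offer ok  ok  residual = send[Unit].end
@3 send[Unit]  ok  residual = end
all 3 steps conform

NONE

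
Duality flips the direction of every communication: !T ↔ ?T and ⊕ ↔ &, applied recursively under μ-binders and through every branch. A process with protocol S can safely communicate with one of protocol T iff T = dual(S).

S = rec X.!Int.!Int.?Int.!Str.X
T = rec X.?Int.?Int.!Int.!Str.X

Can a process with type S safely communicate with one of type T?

NO

rec X vs rec X  ok (rec unchanged)
  !Int vs ?Int  ok
    !Int vs ?Int  ok
      ?Int vs !Int  ok
        !Str vs !Str  ✗ same direction on both sides — not dual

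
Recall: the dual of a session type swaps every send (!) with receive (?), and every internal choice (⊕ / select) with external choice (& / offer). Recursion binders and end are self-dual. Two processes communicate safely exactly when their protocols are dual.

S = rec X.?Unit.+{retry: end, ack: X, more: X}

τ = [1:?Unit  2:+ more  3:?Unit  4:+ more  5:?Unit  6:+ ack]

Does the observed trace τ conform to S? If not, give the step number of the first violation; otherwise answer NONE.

NONE

step 1: ?Unit  match  cont: +{retry: end, ack: rec X.…, more: rec X.…}
step 2: + more  match  cont: rec X.…
step 3: ?Unit  match  cont: +{retry: end, ack: rec X.…, more: rec X.…}
step 4: + more  match  cont: rec X.…
step 5: ?Unit  match  cont: +{retry: end, ack: rec X.…, more: rec X.…}
step 6: + ack  match  cont: rec X.…
all 6 steps conform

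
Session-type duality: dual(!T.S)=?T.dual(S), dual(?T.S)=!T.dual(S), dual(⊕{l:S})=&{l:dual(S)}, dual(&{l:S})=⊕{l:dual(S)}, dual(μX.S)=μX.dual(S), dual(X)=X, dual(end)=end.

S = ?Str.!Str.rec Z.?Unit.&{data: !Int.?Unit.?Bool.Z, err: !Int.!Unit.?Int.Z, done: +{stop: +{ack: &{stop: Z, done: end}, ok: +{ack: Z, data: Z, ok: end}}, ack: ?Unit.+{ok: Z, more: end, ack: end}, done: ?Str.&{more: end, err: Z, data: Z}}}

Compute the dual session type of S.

?Str ↦ !Str
  !Str ↦ ?Str
    rec Z ↦ rec Z  (binder kept)
      ?Unit ↦ !Unit
        &{data,err,done} ↦ +{data,err,done}  (external→internal)
          • data:
            !Int ↦ ?Int
              ?Unit ↦ !Unit
                ?Bool ↦ !Bool
                  Z self-dual
          • err:
            !Int ↦ ?Int
              !Unit ↦ ?Unit
                ?Int ↦ !Int
                  Z self-dual
          • done:
            +{stop,ack,done} ↦ &{stop,ack,done}  (internal→external)
              • stop:
                +{ack,ok} ↦ &{ack,ok}  (internal→external)
                  • ack:
                    &{stop,done} ↦ +{stop,done}  (external→internal)
                      • stop:
                        Z self-dual
                      • done:
                        end self-dual
                  • ok:
                    +{ack,data,ok} ↦ &{ack,data,ok}  (internal→external)
                      • ack:
                        Z self-dual
                      • data:
                        Z self-dual
                      • ok:
                        end self-dual
              • ack:
                ?Unit ↦ !Unit
                  +{ok,more,ack} ↦ &{ok,more,ack}  (internal→external)
                    • ok:
                      Z self-dual
                    • more:
                      end self-dual
                    • ack:
                      end self-dual
              • done:
                ?Str ↦ !Str
                  &{more,err,data} ↦ +{more,err,data}  (external→internal)
                    • more:
                      end self-dual
                    • err:
                      Z self-dual
                    • data:
                      Z self-dual

!Str.?Str.rec Z.!Unit.+{data: ?Int.!Unit.!Bool.Z, err: ?Int.?Unit.!Int.Z, done: &{stop: &{ack: +{stop: Z, done: end}, ok: &{ack: Z, data: Z, ok: end}}, ack: !Unit.&{ok: Z, more: end, ack: end}, done: !Str.+{more: end, err: Z, data: Z}}}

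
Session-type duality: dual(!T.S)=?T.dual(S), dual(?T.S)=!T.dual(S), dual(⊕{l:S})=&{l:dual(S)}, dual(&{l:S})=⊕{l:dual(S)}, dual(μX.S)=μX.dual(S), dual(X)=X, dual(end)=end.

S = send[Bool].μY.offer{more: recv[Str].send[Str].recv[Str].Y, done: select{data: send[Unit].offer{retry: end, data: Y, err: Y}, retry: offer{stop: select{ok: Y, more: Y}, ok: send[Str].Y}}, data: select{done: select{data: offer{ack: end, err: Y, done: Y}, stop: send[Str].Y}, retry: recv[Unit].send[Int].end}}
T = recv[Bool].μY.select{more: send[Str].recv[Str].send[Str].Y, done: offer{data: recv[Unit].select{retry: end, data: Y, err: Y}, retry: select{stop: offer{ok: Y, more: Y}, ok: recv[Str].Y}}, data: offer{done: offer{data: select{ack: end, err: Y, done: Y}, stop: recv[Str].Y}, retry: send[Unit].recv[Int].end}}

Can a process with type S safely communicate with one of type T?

send[Bool] | recv[Bool]  ok
  μY | μY  ok (binder kept)
    offer{more,done,data} | select{more,done,data}  ok same labels
      • more:
        recv[Str] | send[Str]  ok
          send[Str] | recv[Str]  ok
            recv[Str] | send[Str]  ok
              Y | Y  ok
      • done:
        select{data,retry} | offer{data,retry}  ok same labels
          • data:
            send[Unit] | recv[Unit]  ok
              offer{retry,data,err} | select{retry,data,err}  ok same labels
                • retry:
                  end | end  ok
                • data:
                  Y | Y  ok
                • err:
                  Y | Y  ok
          • retry:
            offer{stop,ok} | select{stop,ok}  ok same labels
              • stop:
                select{ok,more} | offer{ok,more}  ok same labels
                  • ok:
                    Y | Y  ok
                  • more:
                    Y | Y  ok
              • ok:
                send[Str] | recv[Str]  ok
                  Y | Y  ok
      • data:
        select{done,retry} | offer{done,retry}  ok same labels
          • done:
            select{data,stop} | offer{data,stop}  ok same labels
              • data:
                offer{ack,err,done} | select{ack,err,done}  ok same labels
                  • ack:
                    end | end  ok
                  • err:
                    Y | Y  ok
                  • done:
                    Y | Y  ok
              • stop:
                send[Str] | recv[Str]  ok
                  Y | Y  ok
          • retry:
            recv[Unit] | send[Unit]  ok
              send[Int] | recv[Int]  ok
                end | end  ok

YES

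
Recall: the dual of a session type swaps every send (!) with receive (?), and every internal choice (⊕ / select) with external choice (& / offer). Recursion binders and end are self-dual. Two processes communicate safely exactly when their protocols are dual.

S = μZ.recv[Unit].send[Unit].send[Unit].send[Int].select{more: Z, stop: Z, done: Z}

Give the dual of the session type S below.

μZ.send[Unit].recv[Unit].recv[Unit].recv[Int].offer{more: Z, stop: Z, done: Z}

μZ = μZ  (binder kept)
  recv[Unit] = send[Unit]
    send[Unit] = recv[Unit]
      send[Unit] = recv[Unit]
        send[Int] = recv[Int]
          select{more,stop,done} = offer{more,stop,done}  (⊕→&)
            [more]
              Z self-dual
            [stop]
              Z self-dual
            [done]
              Z self-dual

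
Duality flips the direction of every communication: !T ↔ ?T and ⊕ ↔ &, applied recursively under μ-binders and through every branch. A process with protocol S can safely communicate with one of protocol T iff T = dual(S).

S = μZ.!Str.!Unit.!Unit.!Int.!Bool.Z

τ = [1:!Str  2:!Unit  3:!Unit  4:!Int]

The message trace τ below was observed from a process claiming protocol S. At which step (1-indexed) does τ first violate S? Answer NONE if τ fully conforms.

step 1: !Str  ok  state: !Unit.!Unit.!Int.!Bool.μZ.…
step 2: !Unit  ok  state: !Unit.!Int.!Bool.μZ.…
step 3: !Unit  ok  state: !Int.!Bool.μZ.…
step 4: !Int  ok  state: !Bool.μZ.…
trace exhausted — no violation

NONE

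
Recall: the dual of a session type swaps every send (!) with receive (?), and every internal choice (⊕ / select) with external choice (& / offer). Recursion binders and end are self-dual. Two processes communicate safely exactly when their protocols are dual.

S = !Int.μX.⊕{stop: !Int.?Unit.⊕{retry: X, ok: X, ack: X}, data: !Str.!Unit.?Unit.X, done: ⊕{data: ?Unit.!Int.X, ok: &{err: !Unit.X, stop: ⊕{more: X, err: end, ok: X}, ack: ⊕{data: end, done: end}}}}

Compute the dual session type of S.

?Int.μX.&{stop: ?Int.!Unit.&{retry: X, ok: X, ack: X}, data: ?Str.?Unit.!Unit.X, done: &{data: !Unit.?Int.X, ok: ⊕{err: ?Unit.X, stop: &{more: X, err: end, ok: X}, ack: &{data: end, done: end}}}}

!Int ↦ ?Int
  μX ↦ μX  (rec unchanged)
    ⊕{stop,data,done} ↦ &{stop,data,done}  (⊕→&)
      case stop:
        !Int ↦ ?Int
          ?Unit ↦ !Unit
            ⊕{retry,ok,ack} ↦ &{retry,ok,ack}  (⊕→&)
              case retry:
                X self-dual
              case ok:
                X self-dual
              case ack:
                X self-dual
      case data:
        !Str ↦ ?Str
          !Unit ↦ ?Unit
            ?Unit ↦ !Unit
              X self-dual
      case done:
        ⊕{data,ok} ↦ &{data,ok}  (⊕→&)
          case data:
            ?Unit ↦ !Unit
              !Int ↦ ?Int
                X self-dual
          case ok:
            &{err,stop,ack} ↦ ⊕{err,stop,ack}  (external→internal)
              case err:
                !Unit ↦ ?Unit
                  X self-dual
              case stop:
                ⊕{more,err,ok} ↦ &{more,err,ok}  (⊕→&)
                  case more:
                    X self-dual
                  case err:
                    end self-dual
                  case ok:
                    X self-dual
              case ack:
                ⊕{data,done} ↦ &{data,done}  (⊕→&)
                  case data:
                    end self-dual
                  case done:
                    end self-dual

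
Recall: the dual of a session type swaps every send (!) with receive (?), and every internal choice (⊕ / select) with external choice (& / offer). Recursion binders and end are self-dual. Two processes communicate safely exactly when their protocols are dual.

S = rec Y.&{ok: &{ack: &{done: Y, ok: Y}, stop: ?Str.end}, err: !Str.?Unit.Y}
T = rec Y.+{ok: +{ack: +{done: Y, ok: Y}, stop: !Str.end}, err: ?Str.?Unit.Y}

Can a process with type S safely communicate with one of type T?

NO

rec Y | rec Y  match (rec unchanged)
  &{ok,err} | +{ok,err}  match same labels
    [ok]
      &{ack,stop} | +{ack,stop}  match same labels
        [ack]
          &{done,ok} | +{done,ok}  match same labels
            [done]
              Y | Y  match
            [ok]
              Y | Y  match
        [stop]
          ?Str | !Str  match
            end | end  match
    [err]
      !Str | ?Str  match
        ?Unit | ?Unit  ✗ same direction on both sides — not dual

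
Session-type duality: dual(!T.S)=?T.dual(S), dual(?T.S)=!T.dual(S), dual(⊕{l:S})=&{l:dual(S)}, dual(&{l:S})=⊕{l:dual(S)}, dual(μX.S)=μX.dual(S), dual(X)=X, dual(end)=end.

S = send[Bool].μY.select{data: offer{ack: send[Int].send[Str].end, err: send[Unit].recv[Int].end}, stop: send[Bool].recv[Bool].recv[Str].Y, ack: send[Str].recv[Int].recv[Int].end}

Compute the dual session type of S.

recv[Bool].μY.offer{data: select{ack: recv[Int].recv[Str].end, err: recv[Unit].send[Int].end}, stop: recv[Bool].send[Bool].send[Str].Y, ack: recv[Str].send[Int].send[Int].end}

send[Bool] = recv[Bool]
  μY = μY  (rec unchanged)
    select{data,stop,ack} = offer{data,stop,ack}  (select→offer)
      • data:
        offer{ack,err} = select{ack,err}  (external→internal)
          • ack:
            send[Int] = recv[Int]
              send[Str] = recv[Str]
                end self-dual
          • err:
            send[Unit] = recv[Unit]
              recv[Int] = send[Int]
                end self-dual
      • stop:
        send[Bool] = recv[Bool]
          recv[Bool] = send[Bool]
            recv[Str] = send[Str]
              Y self-dual
      • ack:
        send[Str] = recv[Str]
          recv[Int] = send[Int]
            recv[Int] = send[Int]
              end self-dual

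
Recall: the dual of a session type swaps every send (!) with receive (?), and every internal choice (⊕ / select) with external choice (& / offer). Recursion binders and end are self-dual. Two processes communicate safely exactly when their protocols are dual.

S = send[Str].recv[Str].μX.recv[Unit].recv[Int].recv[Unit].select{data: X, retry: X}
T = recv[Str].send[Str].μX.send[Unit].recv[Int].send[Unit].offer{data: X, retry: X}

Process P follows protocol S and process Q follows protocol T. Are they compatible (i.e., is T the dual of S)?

NO

send[Str] | recv[Str]  match
  recv[Str] | send[Str]  match
    μX | μX  match (rec unchanged)
      recv[Unit] | send[Unit]  match
        recv[Int] | recv[Int]  ✗ same direction on both sides — not dual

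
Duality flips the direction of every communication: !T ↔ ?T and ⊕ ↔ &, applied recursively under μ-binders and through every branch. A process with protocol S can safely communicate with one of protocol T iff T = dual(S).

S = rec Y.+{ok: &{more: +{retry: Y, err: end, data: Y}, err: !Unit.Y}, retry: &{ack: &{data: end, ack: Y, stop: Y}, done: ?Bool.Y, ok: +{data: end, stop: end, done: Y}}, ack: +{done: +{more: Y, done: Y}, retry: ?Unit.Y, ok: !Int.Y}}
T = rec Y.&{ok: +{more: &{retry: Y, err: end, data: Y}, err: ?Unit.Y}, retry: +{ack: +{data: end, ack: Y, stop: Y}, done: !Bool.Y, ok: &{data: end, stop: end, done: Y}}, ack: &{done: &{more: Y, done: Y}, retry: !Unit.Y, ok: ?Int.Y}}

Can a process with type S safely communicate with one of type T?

rec Y ‖ rec Y  match (μ self-dual)
  +{ok,retry,ack} ‖ &{ok,retry,ack}  match labels match
    case ok:
      &{more,err} ‖ +{more,err}  match labels match
        case more:
          +{retry,err,data} ‖ &{retry,err,data}  match labels match
            case retry:
              Y ‖ Y  match
            case err:
              end ‖ end  match
            case data:
              Y ‖ Y  match
        case err:
          !Unit ‖ ?Unit  match
            Y ‖ Y  match
    case retry:
      &{ack,done,ok} ‖ +{ack,done,ok}  match labels match
        case ack:
          &{data,ack,stop} ‖ +{data,ack,stop}  match labels match
            case data:
              end ‖ end  match
            case ack:
              Y ‖ Y  match
            case stop:
              Y ‖ Y  match
        case done:
          ?Bool ‖ !Bool  match
            Y ‖ Y  match
        case ok:
          +{data,stop,done} ‖ &{data,stop,done}  match labels match
            case data:
              end ‖ end  match
            case stop:
              end ‖ end  match
            case done:
              Y ‖ Y  match
    case ack:
      +{done,retry,ok} ‖ &{done,retry,ok}  match labels match
        case done:
          +{more,done} ‖ &{more,done}  match labels match
            case more:
              Y ‖ Y  match
            case done:
              Y ‖ Y  match
        case retry:
          ?Unit ‖ !Unit  match
            Y ‖ Y  match
        case ok:
          !Int ‖ ?Int  match
            Y ‖ Y  match

YES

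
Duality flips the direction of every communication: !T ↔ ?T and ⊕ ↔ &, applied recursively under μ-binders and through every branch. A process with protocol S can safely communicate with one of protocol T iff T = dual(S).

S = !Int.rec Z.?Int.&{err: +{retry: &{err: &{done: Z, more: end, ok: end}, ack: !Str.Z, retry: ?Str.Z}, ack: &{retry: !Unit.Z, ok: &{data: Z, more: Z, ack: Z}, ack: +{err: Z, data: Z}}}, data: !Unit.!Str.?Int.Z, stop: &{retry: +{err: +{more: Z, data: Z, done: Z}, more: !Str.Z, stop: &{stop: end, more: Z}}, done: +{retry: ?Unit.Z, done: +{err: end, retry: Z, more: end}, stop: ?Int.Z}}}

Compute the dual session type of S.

!Int → ?Int
  rec Z → rec Z  (binder kept)
    ?Int → !Int
      &{err,data,stop} → +{err,data,stop}  (&→⊕)
        case err:
          +{retry,ack} → &{retry,ack}  (⊕→&)
            case retry:
              &{err,ack,retry} → +{err,ack,retry}  (&→⊕)
                case err:
                  &{done,more,ok} → +{done,more,ok}  (&→⊕)
                    case done:
                      dual(Z) = Z
                    case more:
                      dual(end) = end
                    case ok:
                      dual(end) = end
                case ack:
                  !Str → ?Str
                    dual(Z) = Z
                case retry:
                  ?Str → !Str
                    dual(Z) = Z
            case ack:
              &{retry,ok,ack} → +{retry,ok,ack}  (&→⊕)
                case retry:
                  !Unit → ?Unit
                    dual(Z) = Z
                case ok:
                  &{data,more,ack} → +{data,more,ack}  (&→⊕)
                    case data:
                      dual(Z) = Z
                    case more:
                      dual(Z) = Z
                    case ack:
                      dual(Z) = Z
                case ack:
                  +{err,data} → &{err,data}  (⊕→&)
                    case err:
                      dual(Z) = Z
                    case data:
                      dual(Z) = Z
        case data:
          !Unit → ?Unit
            !Str → ?Str
              ?Int → !Int
                dual(Z) = Z
        case stop:
          &{retry,done} → +{retry,done}  (&→⊕)
            case retry:
              +{err,more,stop} → &{err,more,stop}  (⊕→&)
                case err:
                  +{more,data,done} → &{more,data,done}  (⊕→&)
                    case more:
                      dual(Z) = Z
                    case data:
                      dual(Z) = Z
                    case done:
                      dual(Z) = Z
                case more:
                  !Str → ?Str
                    dual(Z) = Z
                case stop:
                  &{stop,more} → +{stop,more}  (&→⊕)
                    case stop:
                      dual(end) = end
                    case more:
                      dual(Z) = Z
            case done:
              +{retry,done,stop} → &{retry,done,stop}  (⊕→&)
                case retry:
                  ?Unit → !Unit
                    dual(Z) = Z
                case done:
                  +{err,retry,more} → &{err,retry,more}  (⊕→&)
                    case err:
                      dual(end) = end
                    case retry:
                      dual(Z) = Z
                    case more:
                      dual(end) = end
                case stop:
                  ?Int → !Int
                    dual(Z) = Z

?Int.rec Z.!Int.+{err: &{retry: +{err: +{done: Z, more: end, ok: end}, ack: ?Str.Z, retry: !Str.Z}, ack: +{retry: ?Unit.Z, ok: +{data: Z, more: Z, ack: Z}, ack: &{err: Z, data: Z}}}, data: ?Unit.?Str.!Int.Z, stop: +{retry: &{err: &{more: Z, data: Z, done: Z}, more: ?Str.Z, stop: +{stop: end, more: Z}}, done: &{retry: !Unit.Z, done: &{err: end, retry: Z, more: end}, stop: !Int.Z}}}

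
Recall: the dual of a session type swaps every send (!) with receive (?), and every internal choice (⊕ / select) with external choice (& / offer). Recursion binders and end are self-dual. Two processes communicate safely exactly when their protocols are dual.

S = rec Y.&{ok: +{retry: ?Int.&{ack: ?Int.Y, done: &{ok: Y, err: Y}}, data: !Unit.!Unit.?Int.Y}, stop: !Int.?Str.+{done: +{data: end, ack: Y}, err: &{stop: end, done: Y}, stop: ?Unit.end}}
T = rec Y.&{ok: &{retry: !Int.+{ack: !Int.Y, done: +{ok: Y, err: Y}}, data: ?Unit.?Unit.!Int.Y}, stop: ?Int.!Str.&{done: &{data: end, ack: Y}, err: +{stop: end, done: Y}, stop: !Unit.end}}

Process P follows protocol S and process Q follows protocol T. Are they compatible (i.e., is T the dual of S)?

rec Y vs rec Y  ok (μ self-dual)
  &{ok,stop} vs &{ok,stop}  ✗ choice polarity not flipped — not dual

NO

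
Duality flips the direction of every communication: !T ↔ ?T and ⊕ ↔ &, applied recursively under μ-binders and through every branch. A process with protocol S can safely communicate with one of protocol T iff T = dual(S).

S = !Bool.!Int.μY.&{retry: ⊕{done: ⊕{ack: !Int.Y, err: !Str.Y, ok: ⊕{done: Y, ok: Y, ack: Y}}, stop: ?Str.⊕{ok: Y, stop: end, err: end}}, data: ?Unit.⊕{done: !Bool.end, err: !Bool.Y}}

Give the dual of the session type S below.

?Bool.?Int.μY.⊕{retry: &{done: &{ack: ?Int.Y, err: ?Str.Y, ok: &{done: Y, ok: Y, ack: Y}}, stop: !Str.&{ok: Y, stop: end, err: end}}, data: !Unit.&{done: ?Bool.end, err: ?Bool.Y}}

!Bool ↦ ?Bool
  !Int ↦ ?Int
    μY ↦ μY  (binder kept)
      &{retry,data} ↦ ⊕{retry,data}  (offer→select)
        case retry:
          ⊕{done,stop} ↦ &{done,stop}  (select→offer)
            case done:
              ⊕{ack,err,ok} ↦ &{ack,err,ok}  (select→offer)
                case ack:
                  !Int ↦ ?Int
                    Y self-dual
                case err:
                  !Str ↦ ?Str
                    Y self-dual
                case ok:
                  ⊕{done,ok,ack} ↦ &{done,ok,ack}  (select→offer)
                    case done:
                      Y self-dual
                    case ok:
                      Y self-dual
                    case ack:
                      Y self-dual
            case stop:
              ?Str ↦ !Str
                ⊕{ok,stop,err} ↦ &{ok,stop,err}  (select→offer)
                  case ok:
                    Y self-dual
                  case stop:
                    end self-dual
                  case err:
                    end self-dual
        case data:
          ?Unit ↦ !Unit
            ⊕{done,err} ↦ &{done,err}  (select→offer)
              case done:
                !Bool ↦ ?Bool
                  end self-dual
              case err:
                !Bool ↦ ?Bool
                  Y self-dual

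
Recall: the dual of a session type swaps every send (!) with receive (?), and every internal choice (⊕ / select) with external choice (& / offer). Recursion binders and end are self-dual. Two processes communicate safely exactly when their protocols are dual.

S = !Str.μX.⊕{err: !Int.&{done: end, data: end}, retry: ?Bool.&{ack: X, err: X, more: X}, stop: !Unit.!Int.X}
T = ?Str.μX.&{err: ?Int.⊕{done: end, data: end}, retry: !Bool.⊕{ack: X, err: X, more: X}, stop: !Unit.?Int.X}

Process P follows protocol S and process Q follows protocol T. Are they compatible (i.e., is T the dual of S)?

!Str ‖ ?Str  ✓
  μX ‖ μX  ✓ (binder kept)
    ⊕{err,retry,stop} ‖ &{err,retry,stop}  ✓ label sets agree
      case err:
        !Int ‖ ?Int  ✓
          &{done,data} ‖ ⊕{done,data}  ✓ label sets agree
            case done:
              end ‖ end  ✓
            case data:
              end ‖ end  ✓
      case retry:
        ?Bool ‖ !Bool  ✓
          &{ack,err,more} ‖ ⊕{ack,err,more}  ✓ label sets agree
            case ack:
              X ‖ X  ✓
            case err:
              X ‖ X  ✓
            case more:
              X ‖ X  ✓
      case stop:
        !Unit ‖ !Unit  ✗ same direction on both sides — not dual

NO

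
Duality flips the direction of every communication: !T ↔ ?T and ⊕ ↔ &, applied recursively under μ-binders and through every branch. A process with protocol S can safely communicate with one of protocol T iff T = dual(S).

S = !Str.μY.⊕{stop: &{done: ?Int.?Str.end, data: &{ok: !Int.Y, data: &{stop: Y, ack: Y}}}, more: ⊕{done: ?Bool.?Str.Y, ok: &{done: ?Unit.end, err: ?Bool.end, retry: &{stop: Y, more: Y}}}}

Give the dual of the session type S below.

?Str.μY.&{stop: ⊕{done: !Int.!Str.end, data: ⊕{ok: ?Int.Y, data: ⊕{stop: Y, ack: Y}}}, more: &{done: !Bool.!Str.Y, ok: ⊕{done: !Unit.end, err: !Bool.end, retry: ⊕{stop: Y, more: Y}}}}

!Str = ?Str
  μY = μY  (binder kept)
    ⊕{stop,more} = &{stop,more}  (⊕→&)
      case stop:
        &{done,data} = ⊕{done,data}  (external→internal)
          case done:
            ?Int = !Int
              ?Str = !Str
                end self-dual
          case data:
            &{ok,data} = ⊕{ok,data}  (external→internal)
              case ok:
                !Int = ?Int
                  Y self-dual
              case data:
                &{stop,ack} = ⊕{stop,ack}  (external→internal)
                  case stop:
                    Y self-dual
                  case ack:
                    Y self-dual
      case more:
        ⊕{done,ok} = &{done,ok}  (⊕→&)
          case done:
            ?Bool = !Bool
              ?Str = !Str
                Y self-dual
          case ok:
            &{done,err,retry} = ⊕{done,err,retry}  (external→internal)
              case done:
                ?Unit = !Unit
                  end self-dual
              case err:
                ?Bool = !Bool
                  end self-dual
              case retry:
                &{stop,more} = ⊕{stop,more}  (external→internal)
                  case stop:
                    Y self-dual
                  case more:
                    Y self-dual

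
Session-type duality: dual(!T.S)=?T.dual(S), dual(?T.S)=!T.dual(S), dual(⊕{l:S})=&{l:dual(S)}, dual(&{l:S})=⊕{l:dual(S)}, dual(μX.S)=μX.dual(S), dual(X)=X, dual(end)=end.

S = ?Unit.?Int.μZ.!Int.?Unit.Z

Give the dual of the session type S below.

!Unit.!Int.μZ.?Int.!Unit.Z

?Unit ↦ !Unit
  ?Int ↦ !Int
    μZ ↦ μZ  (rec unchanged)
      !Int ↦ ?Int
        ?Unit ↦ !Unit
          dual(Z) = Z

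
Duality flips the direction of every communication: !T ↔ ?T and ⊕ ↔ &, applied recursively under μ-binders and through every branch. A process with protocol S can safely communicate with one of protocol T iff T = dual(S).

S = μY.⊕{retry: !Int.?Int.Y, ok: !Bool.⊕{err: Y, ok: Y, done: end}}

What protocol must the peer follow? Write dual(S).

μY.&{retry: ?Int.!Int.Y, ok: ?Bool.&{err: Y, ok: Y, done: end}}

μY = μY  (rec unchanged)
  ⊕{retry,ok} = &{retry,ok}  (internal→external)
    • retry:
      !Int = ?Int
        ?Int = !Int
          Y self-dual
    • ok:
      !Bool = ?Bool
        ⊕{err,ok,done} = &{err,ok,done}  (internal→external)
          • err:
            Y self-dual
          • ok:
            Y self-dual
          • done:
            end self-dual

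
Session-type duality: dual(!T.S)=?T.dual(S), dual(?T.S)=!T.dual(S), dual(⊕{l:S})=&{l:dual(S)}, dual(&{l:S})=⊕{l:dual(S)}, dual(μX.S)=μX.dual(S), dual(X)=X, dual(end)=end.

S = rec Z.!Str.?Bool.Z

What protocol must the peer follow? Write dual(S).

rec Z → rec Z  (rec unchanged)
  !Str → ?Str
    ?Bool → !Bool
      Z ↦ Z

rec Z.?Str.!Bool.Z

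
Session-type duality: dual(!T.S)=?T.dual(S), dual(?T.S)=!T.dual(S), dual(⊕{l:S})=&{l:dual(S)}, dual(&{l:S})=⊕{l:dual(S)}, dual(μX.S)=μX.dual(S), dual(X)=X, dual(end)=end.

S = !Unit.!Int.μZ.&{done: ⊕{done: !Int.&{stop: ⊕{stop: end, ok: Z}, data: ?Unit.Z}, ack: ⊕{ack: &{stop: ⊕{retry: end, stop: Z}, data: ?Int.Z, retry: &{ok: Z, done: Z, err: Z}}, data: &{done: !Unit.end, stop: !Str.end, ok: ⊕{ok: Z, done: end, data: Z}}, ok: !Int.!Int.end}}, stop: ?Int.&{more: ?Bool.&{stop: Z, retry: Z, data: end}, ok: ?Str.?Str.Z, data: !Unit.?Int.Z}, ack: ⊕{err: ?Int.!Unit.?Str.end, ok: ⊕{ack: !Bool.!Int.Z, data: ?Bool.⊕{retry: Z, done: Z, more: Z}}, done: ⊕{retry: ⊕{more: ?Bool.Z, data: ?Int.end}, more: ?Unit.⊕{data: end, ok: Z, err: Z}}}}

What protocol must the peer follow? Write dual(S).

!Unit ↦ ?Unit
  !Int ↦ ?Int
    μZ ↦ μZ  (μ self-dual)
      &{done,stop,ack} ↦ ⊕{done,stop,ack}  (external→internal)
        case done:
          ⊕{done,ack} ↦ &{done,ack}  (internal→external)
            case done:
              !Int ↦ ?Int
                &{stop,data} ↦ ⊕{stop,data}  (external→internal)
                  case stop:
                    ⊕{stop,ok} ↦ &{stop,ok}  (internal→external)
                      case stop:
                        end ↦ end
                      case ok:
                        Z ↦ Z
                  case data:
                    ?Unit ↦ !Unit
                      Z ↦ Z
            case ack:
              ⊕{ack,data,ok} ↦ &{ack,data,ok}  (internal→external)
                case ack:
                  &{stop,data,retry} ↦ ⊕{stop,data,retry}  (external→internal)
                    case stop:
                      ⊕{retry,stop} ↦ &{retry,stop}  (internal→external)
                        case retry:
                          end ↦ end
                        case stop:
                          Z ↦ Z
                    case data:
                      ?Int ↦ !Int
                        Z ↦ Z
                    case retry:
                      &{ok,done,err} ↦ ⊕{ok,done,err}  (external→internal)
                        case ok:
                          Z ↦ Z
                        case done:
                          Z ↦ Z
                        case err:
                          Z ↦ Z
                case data:
                  &{done,stop,ok} ↦ ⊕{done,stop,ok}  (external→internal)
                    case done:
                      !Unit ↦ ?Unit
                        end ↦ end
                    case stop:
                      !Str ↦ ?Str
                        end ↦ end
                    case ok:
                      ⊕{ok,done,data} ↦ &{ok,done,data}  (internal→external)
                        case ok:
                          Z ↦ Z
                        case done:
                          end ↦ end
                        case data:
                          Z ↦ Z
                case ok:
                  !Int ↦ ?Int
                    !Int ↦ ?Int
                      end ↦ end
        case stop:
          ?Int ↦ !Int
            &{more,ok,data} ↦ ⊕{more,ok,data}  (external→internal)
              case more:
                ?Bool ↦ !Bool
                  &{stop,retry,data} ↦ ⊕{stop,retry,data}  (external→internal)
                    case stop:
                      Z ↦ Z
                    case retry:
                      Z ↦ Z
                    case data:
                      end ↦ end
              case ok:
                ?Str ↦ !Str
                  ?Str ↦ !Str
                    Z ↦ Z
              case data:
                !Unit ↦ ?Unit
                  ?Int ↦ !Int
                    Z ↦ Z
        case ack:
          ⊕{err,ok,done} ↦ &{err,ok,done}  (internal→external)
            case err:
              ?Int ↦ !Int
                !Unit ↦ ?Unit
                  ?Str ↦ !Str
                    end ↦ end
            case ok:
              ⊕{ack,data} ↦ &{ack,data}  (internal→external)
                case ack:
                  !Bool ↦ ?Bool
                    !Int ↦ ?Int
                      Z ↦ Z
                case data:
                  ?Bool ↦ !Bool
                    ⊕{retry,done,more} ↦ &{retry,done,more}  (internal→external)
                      case retry:
                        Z ↦ Z
                      case done:
                        Z ↦ Z
                      case more:
                        Z ↦ Z
            case done:
              ⊕{retry,more} ↦ &{retry,more}  (internal→external)
                case retry:
                  ⊕{more,data} ↦ &{more,data}  (internal→external)
                    case more:
                      ?Bool ↦ !Bool
                        Z ↦ Z
                    case data:
                      ?Int ↦ !Int
                        end ↦ end
                case more:
                  ?Unit ↦ !Unit
                    ⊕{data,ok,err} ↦ &{data,ok,err}  (internal→external)
                      case data:
                        end ↦ end
                      case ok:
                        Z ↦ Z
                      case err:
                        Z ↦ Z

?Unit.?Int.μZ.⊕{done: &{done: ?Int.⊕{stop: &{stop: end, ok: Z}, data: !Unit.Z}, ack: &{ack: ⊕{stop: &{retry: end, stop: Z}, data: !Int.Z, retry: ⊕{ok: Z, done: Z, err: Z}}, data: ⊕{done: ?Unit.end, stop: ?Str.end, ok: &{ok: Z, done: end, data: Z}}, ok: ?Int.?Int.end}}, stop: !Int.⊕{more: !Bool.⊕{stop: Z, retry: Z, data: end}, ok: !Str.!Str.Z, data: ?Unit.!Int.Z}, ack: &{err: !Int.?Unit.!Str.end, ok: &{ack: ?Bool.?Int.Z, data: !Bool.&{retry: Z, done: Z, more: Z}}, done: &{retry: &{more: !Bool.Z, data: !Int.end}, more: !Unit.&{data: end, ok: Z, err: Z}}}}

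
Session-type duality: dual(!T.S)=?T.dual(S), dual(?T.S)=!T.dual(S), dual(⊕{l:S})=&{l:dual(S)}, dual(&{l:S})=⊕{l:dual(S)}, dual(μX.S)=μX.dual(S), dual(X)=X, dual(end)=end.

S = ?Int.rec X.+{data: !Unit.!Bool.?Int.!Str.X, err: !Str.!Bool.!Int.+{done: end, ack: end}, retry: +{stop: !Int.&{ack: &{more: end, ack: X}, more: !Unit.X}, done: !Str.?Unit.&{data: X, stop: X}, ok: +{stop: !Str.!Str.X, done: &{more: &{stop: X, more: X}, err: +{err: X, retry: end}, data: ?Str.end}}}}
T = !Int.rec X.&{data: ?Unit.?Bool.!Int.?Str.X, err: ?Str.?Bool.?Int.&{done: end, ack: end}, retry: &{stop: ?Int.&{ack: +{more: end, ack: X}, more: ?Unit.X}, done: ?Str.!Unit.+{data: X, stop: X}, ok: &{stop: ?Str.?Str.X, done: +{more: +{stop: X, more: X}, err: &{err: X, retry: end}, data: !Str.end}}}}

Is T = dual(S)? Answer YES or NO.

NO

?Int ‖ !Int  match
  rec X ‖ rec X  match (rec unchanged)
    +{data,err,retry} ‖ &{data,err,retry}  match labels match
      case data:
        !Unit ‖ ?Unit  match
          !Bool ‖ ?Bool  match
            ?Int ‖ !Int  match
              !Str ‖ ?Str  match
                X ‖ X  match
      case err:
        !Str ‖ ?Str  match
          !Bool ‖ ?Bool  match
            !Int ‖ ?Int  match
              +{done,ack} ‖ &{done,ack}  match labels match
                case done:
                  end ‖ end  match
                case ack:
                  end ‖ end  match
      case retry:
        +{stop,done,ok} ‖ &{stop,done,ok}  match labels match
          case stop:
            !Int ‖ ?Int  match
              &{ack,more} ‖ &{ack,more}  ✗ choice polarity not flipped — not dual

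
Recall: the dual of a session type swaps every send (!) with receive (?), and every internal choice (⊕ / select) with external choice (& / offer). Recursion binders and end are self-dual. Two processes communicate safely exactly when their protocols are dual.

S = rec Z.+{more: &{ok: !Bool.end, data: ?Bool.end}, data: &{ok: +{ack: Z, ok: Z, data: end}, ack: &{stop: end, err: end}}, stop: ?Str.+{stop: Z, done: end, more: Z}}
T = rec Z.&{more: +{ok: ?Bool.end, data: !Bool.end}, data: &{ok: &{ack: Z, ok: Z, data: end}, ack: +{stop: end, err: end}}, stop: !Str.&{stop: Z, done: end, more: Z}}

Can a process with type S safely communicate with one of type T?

NO

rec Z | rec Z  match (μ self-dual)
  +{more,data,stop} | &{more,data,stop}  match labels match
    case more:
      &{ok,data} | +{ok,data}  match labels match
        case ok:
          !Bool | ?Bool  match
            end | end  match
        case data:
          ?Bool | !Bool  match
            end | end  match
    case data:
      &{ok,ack} | &{ok,ack}  ✗ choice polarity not flipped — not dual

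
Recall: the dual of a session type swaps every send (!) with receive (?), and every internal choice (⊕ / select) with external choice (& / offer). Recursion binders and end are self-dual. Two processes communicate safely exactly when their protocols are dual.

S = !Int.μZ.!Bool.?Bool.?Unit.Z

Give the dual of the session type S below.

?Int.μZ.?Bool.!Bool.!Unit.Z

!Int → ?Int
  μZ → μZ  (binder kept)
    !Bool → ?Bool
      ?Bool → !Bool
        ?Unit → !Unit
          dual(Z) = Z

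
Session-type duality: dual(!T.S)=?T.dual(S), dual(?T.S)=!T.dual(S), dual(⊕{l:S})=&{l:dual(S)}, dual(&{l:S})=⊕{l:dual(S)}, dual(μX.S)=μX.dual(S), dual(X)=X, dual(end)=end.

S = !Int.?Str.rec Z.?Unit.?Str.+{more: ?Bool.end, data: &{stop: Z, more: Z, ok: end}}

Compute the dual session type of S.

!Int → ?Int
  ?Str → !Str
    rec Z → rec Z  (rec unchanged)
      ?Unit → !Unit
        ?Str → !Str
          +{more,data} → &{more,data}  (⊕→&)
            case more:
              ?Bool → !Bool
                end ↦ end
            case data:
              &{stop,more,ok} → +{stop,more,ok}  (&→⊕)
                case stop:
                  Z ↦ Z
                case more:
                  Z ↦ Z
                case ok:
                  end ↦ end

?Int.!Str.rec Z.!Unit.!Str.&{more: !Bool.end, data: +{stop: Z, more: Z, ok: end}}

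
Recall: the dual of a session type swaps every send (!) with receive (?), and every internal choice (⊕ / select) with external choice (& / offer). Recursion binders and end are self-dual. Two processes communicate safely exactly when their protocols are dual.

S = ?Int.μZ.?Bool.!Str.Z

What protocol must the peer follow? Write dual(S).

!Int.μZ.!Bool.?Str.Z

?Int = !Int
  μZ = μZ  (binder kept)
    ?Bool = !Bool
      !Str = ?Str
        Z self-dual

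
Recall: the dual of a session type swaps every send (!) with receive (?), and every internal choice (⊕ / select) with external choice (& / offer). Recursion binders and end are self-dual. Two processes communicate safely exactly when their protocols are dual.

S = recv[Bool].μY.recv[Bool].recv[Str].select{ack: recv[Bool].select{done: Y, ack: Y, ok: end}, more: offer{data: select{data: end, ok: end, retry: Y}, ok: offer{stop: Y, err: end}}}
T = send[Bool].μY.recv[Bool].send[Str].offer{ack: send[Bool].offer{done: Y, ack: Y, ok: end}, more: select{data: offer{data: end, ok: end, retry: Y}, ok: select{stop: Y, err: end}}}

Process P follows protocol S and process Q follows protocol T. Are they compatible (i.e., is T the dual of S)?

NO

recv[Bool] vs send[Bool]  match
  μY vs μY  match (rec unchanged)
    recv[Bool] vs recv[Bool]  ✗ same direction on both sides — not dual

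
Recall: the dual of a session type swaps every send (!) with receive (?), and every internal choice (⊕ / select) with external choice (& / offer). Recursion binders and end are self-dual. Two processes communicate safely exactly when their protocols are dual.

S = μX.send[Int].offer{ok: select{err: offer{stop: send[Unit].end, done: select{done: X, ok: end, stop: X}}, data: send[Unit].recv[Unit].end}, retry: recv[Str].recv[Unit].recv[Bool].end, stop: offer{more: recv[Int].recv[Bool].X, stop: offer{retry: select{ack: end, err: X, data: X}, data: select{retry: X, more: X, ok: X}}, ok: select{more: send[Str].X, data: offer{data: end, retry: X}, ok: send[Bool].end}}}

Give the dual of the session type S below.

μX.recv[Int].select{ok: offer{err: select{stop: recv[Unit].end, done: offer{done: X, ok: end, stop: X}}, data: recv[Unit].send[Unit].end}, retry: send[Str].send[Unit].send[Bool].end, stop: select{more: send[Int].send[Bool].X, stop: select{retry: offer{ack: end, err: X, data: X}, data: offer{retry: X, more: X, ok: X}}, ok: offer{more: recv[Str].X, data: select{data: end, retry: X}, ok: recv[Bool].end}}}

μX = μX  (binder kept)
  send[Int] = recv[Int]
    offer{ok,retry,stop} = select{ok,retry,stop}  (offer→select)
      [ok]
        select{err,data} = offer{err,data}  (internal→external)
          [err]
            offer{stop,done} = select{stop,done}  (offer→select)
              [stop]
                send[Unit] = recv[Unit]
                  end ↦ end
              [done]
                select{done,ok,stop} = offer{done,ok,stop}  (internal→external)
                  [done]
                    X ↦ X
                  [ok]
                    end ↦ end
                  [stop]
                    X ↦ X
          [data]
            send[Unit] = recv[Unit]
              recv[Unit] = send[Unit]
                end ↦ end
      [retry]
        recv[Str] = send[Str]
          recv[Unit] = send[Unit]
            recv[Bool] = send[Bool]
              end ↦ end
      [stop]
        offer{more,stop,ok} = select{more,stop,ok}  (offer→select)
          [more]
            recv[Int] = send[Int]
              recv[Bool] = send[Bool]
                X ↦ X
          [stop]
            offer{retry,data} = select{retry,data}  (offer→select)
              [retry]
                select{ack,err,data} = offer{ack,err,data}  (internal→external)
                  [ack]
                    end ↦ end
                  [err]
                    X ↦ X
                  [data]
                    X ↦ X
              [data]
                select{retry,more,ok} = offer{retry,more,ok}  (internal→external)
                  [retry]
                    X ↦ X
                  [more]
                    X ↦ X
                  [ok]
                    X ↦ X
          [ok]
            select{more,data,ok} = offer{more,data,ok}  (internal→external)
              [more]
                send[Str] = recv[Str]
                  X ↦ X
              [data]
                offer{data,retry} = select{data,retry}  (offer→select)
                  [data]
                    end ↦ end
                  [retry]
                    X ↦ X
              [ok]
                send[Bool] = recv[Bool]
                  end ↦ end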